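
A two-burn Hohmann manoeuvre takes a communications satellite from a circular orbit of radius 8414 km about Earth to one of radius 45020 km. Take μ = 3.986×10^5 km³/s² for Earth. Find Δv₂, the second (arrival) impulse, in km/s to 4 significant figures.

Δv₂ = 1.306 km/s

Transfer-ellipse semi-major axis a_t = (r₁ + r₂)/2 = (8414 + 45020)/2 = 26717 km.
On the circular orbit at r = 45020 km, v_c = √(μ/r) = 2.976 km/s.
Transfer-orbit speed at the same r (vis-viva, a = a_t): v_t = √[μ(2/r − 1/a_t)] = 1.670 km/s.
Δv₂ = |v_t − v_c| = |1.670 − 2.976| = 1.306 km/s.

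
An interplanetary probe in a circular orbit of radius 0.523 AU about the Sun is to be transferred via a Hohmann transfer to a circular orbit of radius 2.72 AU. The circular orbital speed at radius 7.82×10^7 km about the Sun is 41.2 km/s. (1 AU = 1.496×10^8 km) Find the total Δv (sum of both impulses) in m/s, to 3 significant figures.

Δv = 20000 m/s

From the circular-orbit relation v² = μ/r at r = 7.82×10^7 km: μ = v²r = (41.2)² × 7.82×10^7 = 1.32740×10^11 km³/s².
In km: r₁ = 0.523 × 1.496×10^8 = 7.82408×10^7 km; r₂ = 2.72 × 1.496×10^8 = 4.06912×10^8 km.
Transfer-ellipse semi-major axis a_t = (r₁ + r₂)/2 = (7.82408×10^7 + 4.06912×10^8)/2 = 2.425764×10^8 km.
At r₁ the circular-orbit speed is v₁ = √(μ/r₁) = 41.19 km/s.
Transfer-orbit speed at r₁ (v² = μ(2/r − 1/a)): v_p = √[μ(2/r₁ − 1/a_t)] = 53.35 km/s.
First burn Δv₁ = |v_p − v₁| = 12.16 km/s.
Circular speed at r₂: v₂ = √(μ/r₂) = 18.0614 km/s.
Transfer-orbit speed at r₂: v_a = √[μ(2/r₂ − 1/a_t)] = 10.2575 km/s.
Second burn Δv₂ = |v₂ − v_a| = 7.804 km/s.
Δv = Δv₁ + Δv₂ = 12.16 + 7.804 = 19.96 km/s.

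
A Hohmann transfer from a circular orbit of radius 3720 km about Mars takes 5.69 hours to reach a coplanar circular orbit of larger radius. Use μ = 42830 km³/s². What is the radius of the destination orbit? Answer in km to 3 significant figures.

r₂ = 20700 km

Transfer time t = 5.69 hours = 20484 s, and t = π√(a_t³/μ).
So a_t = (μ t²/π²)^(1/3) = (42830 × (20484)² / π²)^(1/3) = 12211 km.
Since a_t = (r₁ + r₂)/2, r₂ = 2a_t − r₁ = 2×12211 − 3720 = 20702 km.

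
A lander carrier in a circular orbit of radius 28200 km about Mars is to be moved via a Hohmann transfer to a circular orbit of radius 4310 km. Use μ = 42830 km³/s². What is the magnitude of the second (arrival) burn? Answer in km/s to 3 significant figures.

Δv₂ = 1.00 km/s

Transfer-ellipse semi-major axis a_t = (r₁ + r₂)/2 = (28200 + 4310)/2 = 16255 km.
On the circular orbit at r = 4310 km, v_c = √(μ/r) = 3.1524 km/s.
Vis-viva on the transfer ellipse at r = 4310 km gives v_t = √[μ(2/r − 1/a_t)] = 4.1521 km/s.
Δv₂ = |v_t − v_c| = |4.1521 − 3.1524| = 0.9997 km/s.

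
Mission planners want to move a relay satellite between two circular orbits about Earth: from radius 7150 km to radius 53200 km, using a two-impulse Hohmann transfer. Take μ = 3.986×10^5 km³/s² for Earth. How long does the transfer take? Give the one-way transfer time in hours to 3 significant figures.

The Hohmann ellipse has a_t = (r₁ + r₂)/2 = 30175 km.
By Kepler's third law the transfer-orbit period is T = 2π√(a_t³/μ), so t = T/2 = 26083 s.
Converting: 26083 s ÷ 3600 s/hour = 7.25 hours.

t = 7.25 hours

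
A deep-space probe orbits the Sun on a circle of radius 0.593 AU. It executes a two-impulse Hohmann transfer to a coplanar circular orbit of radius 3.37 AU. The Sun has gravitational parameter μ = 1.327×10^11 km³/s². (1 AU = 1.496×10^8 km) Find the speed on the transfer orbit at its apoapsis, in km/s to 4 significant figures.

In km: r₁ = 0.593 × 1.496×10^8 = 8.87128×10^7 km; r₂ = 3.37 × 1.496×10^8 = 5.04152×10^8 km.
The Hohmann ellipse has a_t = (r₁ + r₂)/2 = 2.964324×10^8 km.
The apoapsis of the transfer ellipse is at r = 5.04152×10^8 km.
Vis-viva: v = √[μ(2/r − 1/a_t)] = √[1.327×10^11 × (2/5.04152×10^8 − 1/2.964324×10^8)] = 8.875 km/s.

v = 8.875 km/s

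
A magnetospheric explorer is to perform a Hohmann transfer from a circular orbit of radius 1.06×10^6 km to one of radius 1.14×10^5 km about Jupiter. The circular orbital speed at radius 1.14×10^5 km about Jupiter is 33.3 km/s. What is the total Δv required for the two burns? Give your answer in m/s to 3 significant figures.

Δv = 17600 m/s

From the circular-orbit relation v² = μ/r at r = 1.14×10^5 km: μ = v²r = (33.3)² × 1.14×10^5 = 1.26413×10^8 km³/s².
Semi-major axis of the transfer orbit: a_t = (1.060×10^6 + 1.140×10^5)/2 = 5.870×10^5 km.
At r₁ the circular-orbit speed is v₁ = √(μ/r₁) = 10.921 km/s.
Transfer-orbit speed at r₁ (v² = μ(2/r − 1/a)): v_a = √[μ(2/r₁ − 1/a_t)] = 4.8126 km/s.
First burn Δv₁ = |v_a − v₁| = 6.108 km/s.
Circular speed at r₂: v₂ = √(μ/r₂) = 33.30 km/s.
Transfer-orbit speed at r₂: v_p = √[μ(2/r₂ − 1/a_t)] = 44.75 km/s.
Second burn Δv₂ = |v₂ − v_p| = 11.45 km/s.
Δv = Δv₁ + Δv₂ = 6.108 + 11.45 = 17.56 km/s.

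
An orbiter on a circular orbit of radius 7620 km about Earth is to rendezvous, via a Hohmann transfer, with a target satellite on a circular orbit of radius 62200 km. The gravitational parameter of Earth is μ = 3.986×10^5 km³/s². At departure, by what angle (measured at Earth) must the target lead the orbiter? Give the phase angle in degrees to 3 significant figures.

Semi-major axis of the transfer orbit: a_t = (7620 + 62200)/2 = 34910 km.
Transfer time t = π√(a_t³/μ) = 32460 s.
The target's mean motion on its circular orbit is ω₂ = √(μ/r₂³) = 4.070×10^-5 rad/s.
Angle swept by the target during transfer: ω₂·t = 1.321 rad = 75.69°.
The orbiter traverses 180° on the transfer ellipse, so the target must lead by 180° − 75.69° = 104°.

φ = 104°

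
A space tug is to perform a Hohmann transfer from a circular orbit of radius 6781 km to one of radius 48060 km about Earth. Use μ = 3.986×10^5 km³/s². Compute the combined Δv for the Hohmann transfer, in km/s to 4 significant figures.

Δv = 3.931 km/s

The Hohmann ellipse has a_t = (r₁ + r₂)/2 = 27420.5 km.
Circular speed at r₁: v₁ = √(μ/r₁) = √(3.986×10^5/6781) = 7.667 km/s.
Transfer-orbit speed at r₁ (vis-viva equation): v_p = √[μ(2/r₁ − 1/a_t)] = 10.15 km/s.
First burn Δv₁ = |v_p − v₁| = 2.483 km/s.
At r₂, v₂ = √(μ/r₂) = 2.880 km/s.
Transfer-orbit speed at r₂: v_a = √[μ(2/r₂ − 1/a_t)] = 1.432 km/s.
Second burn Δv₂ = |v₂ − v_a| = 1.448 km/s.
Δv = Δv₁ + Δv₂ = 2.483 + 1.448 = 3.931 km/s.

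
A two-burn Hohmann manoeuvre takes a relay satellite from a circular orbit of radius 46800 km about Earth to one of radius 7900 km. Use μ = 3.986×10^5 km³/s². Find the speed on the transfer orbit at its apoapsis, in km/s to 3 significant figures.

Transfer-ellipse semi-major axis a_t = (r₁ + r₂)/2 = (46800 + 7900)/2 = 27350 km.
The apoapsis of the transfer ellipse is at r = 46800 km.
Vis-viva: v = √[μ(2/r − 1/a_t)] = √[3.986×10^5 × (2/46800 − 1/27350)] = 1.568 km/s.

v = 1.57 km/s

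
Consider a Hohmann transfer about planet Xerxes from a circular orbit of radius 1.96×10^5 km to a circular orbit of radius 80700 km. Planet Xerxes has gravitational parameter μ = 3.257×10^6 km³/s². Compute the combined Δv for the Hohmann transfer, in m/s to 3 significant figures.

Δv = 2170 m/s

The Hohmann ellipse has a_t = (r₁ + r₂)/2 = 1.3835×10^5 km.
At r₁ the circular-orbit speed is v₁ = √(μ/r₁) = 4.07644 km/s.
Transfer-orbit speed at r₁ (v² = μ(2/r − 1/a)): v_a = √[μ(2/r₁ − 1/a_t)] = 3.11335 km/s.
First burn Δv₁ = |v_a − v₁| = 0.9631 km/s.
Circular speed at r₂: v₂ = √(μ/r₂) = 6.353 km/s.
Transfer-orbit speed at r₂: v_p = √[μ(2/r₂ − 1/a_t)] = 7.562 km/s.
Second burn Δv₂ = |v₂ − v_p| = 1.209 km/s.
Total Δv = Δv₁ + Δv₂ = 2.172 km/s.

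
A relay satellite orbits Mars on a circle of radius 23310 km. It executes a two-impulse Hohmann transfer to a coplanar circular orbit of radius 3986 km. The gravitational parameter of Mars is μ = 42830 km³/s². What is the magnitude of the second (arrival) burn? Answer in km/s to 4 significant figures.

Semi-major axis of the transfer orbit: a_t = (23310 + 3986)/2 = 13648 km.
On the circular orbit at r = 3986 km, v_c = √(μ/r) = 3.278 km/s.
Vis-viva on the transfer ellipse at r = 3986 km gives v_t = √[μ(2/r − 1/a_t)] = 4.284 km/s.
Δv₂ = |v_t − v_c| = |4.284 − 3.278| = 1.006 km/s.

Δv₂ = 1.006 km/s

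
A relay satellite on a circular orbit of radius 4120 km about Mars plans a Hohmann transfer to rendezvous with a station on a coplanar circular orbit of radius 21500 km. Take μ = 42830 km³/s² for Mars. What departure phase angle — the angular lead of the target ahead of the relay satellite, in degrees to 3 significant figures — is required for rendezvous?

φ = 97.2°

Transfer-ellipse semi-major axis a_t = (r₁ + r₂)/2 = (4120 + 21500)/2 = 12810 km.
The half-period of the transfer ellipse is t = π√(a_t³/μ) = 22009 s.
Target angular speed ω₂ = √(μ/r₂³) = 6.5647×10^-5 rad/s.
Angle swept by the target during transfer: ω₂·t = 1.4448 rad = 82.78°.
Arrival is 180° from departure on the ellipse, so φ = 180° − 82.78° = 97.2°.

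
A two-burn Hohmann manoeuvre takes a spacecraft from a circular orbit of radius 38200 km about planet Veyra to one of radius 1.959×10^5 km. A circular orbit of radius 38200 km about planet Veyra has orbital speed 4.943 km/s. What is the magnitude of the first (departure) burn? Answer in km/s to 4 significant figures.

From the circular-orbit relation v² = μ/r at r = 38200 km: μ = v²r = (4.943)² × 38200 = 9.33350×10^5 km³/s².
The Hohmann ellipse has a_t = (r₁ + r₂)/2 = 1.1705×10^5 km.
Circular speed at r = 38200 km: v_c = √(μ/r) = 4.943 km/s.
Vis-viva on the transfer ellipse at r = 38200 km gives v_t = √[μ(2/r − 1/a_t)] = 6.395 km/s.
Δv₁ = |v_t − v_c| = |6.395 − 4.943| = 1.452 km/s.

Δv₁ = 1.452 km/s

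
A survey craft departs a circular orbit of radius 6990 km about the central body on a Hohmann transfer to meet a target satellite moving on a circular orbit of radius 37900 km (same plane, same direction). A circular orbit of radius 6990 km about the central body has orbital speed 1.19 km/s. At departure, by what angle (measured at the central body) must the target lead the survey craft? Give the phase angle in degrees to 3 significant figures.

From the circular-orbit relation v² = μ/r at r = 6990 km: μ = v²r = (1.19)² × 6990 = 9898.54 km³/s².
Semi-major axis of the transfer orbit: a_t = (6990 + 37900)/2 = 22445 km.
Transfer time t = π√(a_t³/μ) = 1.061802×10^5 s.
Target angular speed ω₂ = √(μ/r₂³) = 1.348425×10^-5 rad/s.
Angle swept by the target during transfer: ω₂·t = 1.43176 rad = 82.03°.
Arrival is 180° from departure on the ellipse, so φ = 180° − 82.03° = 98.0°.

φ = 98.0°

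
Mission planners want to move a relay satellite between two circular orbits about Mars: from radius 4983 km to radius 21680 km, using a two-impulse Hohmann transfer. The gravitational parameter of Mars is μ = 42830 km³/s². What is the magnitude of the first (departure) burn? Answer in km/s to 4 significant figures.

The Hohmann ellipse has a_t = (r₁ + r₂)/2 = 13331.5 km.
Circular speed at r = 4983 km: v_c = √(μ/r) = 2.9318 km/s.
Transfer-orbit speed at the same r (vis-viva, a = a_t): v_t = √[μ(2/r − 1/a_t)] = 3.7387 km/s.
Δv₁ = |v_t − v_c| = |3.7387 − 2.9318| = 0.8069 km/s.

Δv₁ = 0.8069 km/s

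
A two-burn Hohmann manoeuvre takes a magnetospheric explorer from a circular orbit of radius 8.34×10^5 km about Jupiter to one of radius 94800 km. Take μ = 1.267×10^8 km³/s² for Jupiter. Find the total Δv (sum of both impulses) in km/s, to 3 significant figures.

Semi-major axis of the transfer orbit: a_t = (8.340×10^5 + 94800)/2 = 4.644×10^5 km.
At r₁ the circular-orbit speed is v₁ = √(μ/r₁) = 12.326 km/s.
Transfer-orbit speed at r₁ (vis-viva): v_a = √[μ(2/r₁ − 1/a_t)] = 5.5688 km/s.
First burn Δv₁ = |v_a − v₁| = 6.757 km/s.
At r₂, v₂ = √(μ/r₂) = 36.56 km/s.
Transfer-orbit speed at r₂: v_p = √[μ(2/r₂ − 1/a_t)] = 48.99 km/s.
Second burn Δv₂ = |v₂ − v_p| = 12.43 km/s.
Total Δv = Δv₁ + Δv₂ = 19.19 km/s.

Δv = 19.2 km/s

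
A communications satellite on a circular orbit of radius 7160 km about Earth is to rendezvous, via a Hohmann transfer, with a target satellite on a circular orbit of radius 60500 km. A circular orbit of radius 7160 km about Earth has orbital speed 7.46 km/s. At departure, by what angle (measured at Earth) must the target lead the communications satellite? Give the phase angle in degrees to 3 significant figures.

φ = 105°

From the circular-orbit relation v² = μ/r at r = 7160 km: μ = v²r = (7.46)² × 7160 = 3.98465×10^5 km³/s².
Transfer-ellipse semi-major axis a_t = (r₁ + r₂)/2 = (7160 + 60500)/2 = 33830 km.
Transfer time t = π√(a_t³/μ) = 30968 s.
The target's mean motion on its circular orbit is ω₂ = √(μ/r₂³) = 4.2419×10^-5 rad/s.
Angle swept by the target during transfer: ω₂·t = 1.3136 rad = 75.26°.
The communications satellite traverses 180° on the transfer ellipse, so the target must lead by 180° − 75.26° = 105°.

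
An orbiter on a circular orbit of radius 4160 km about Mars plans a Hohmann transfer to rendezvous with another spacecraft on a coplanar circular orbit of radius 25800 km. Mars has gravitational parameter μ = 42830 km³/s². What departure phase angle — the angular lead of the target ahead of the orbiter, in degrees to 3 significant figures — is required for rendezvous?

φ = 100°

Semi-major axis of the transfer orbit: a_t = (4160 + 25800)/2 = 14980 km.
The half-period of the transfer ellipse is t = π√(a_t³/μ) = 27830 s.
The target's mean motion on its circular orbit is ω₂ = √(μ/r₂³) = 4.994×10^-5 rad/s.
Angle swept by the target during transfer: ω₂·t = 1.390 rad = 79.64°.
The orbiter traverses 180° on the transfer ellipse, so the target must lead by 180° − 79.64° = 100°.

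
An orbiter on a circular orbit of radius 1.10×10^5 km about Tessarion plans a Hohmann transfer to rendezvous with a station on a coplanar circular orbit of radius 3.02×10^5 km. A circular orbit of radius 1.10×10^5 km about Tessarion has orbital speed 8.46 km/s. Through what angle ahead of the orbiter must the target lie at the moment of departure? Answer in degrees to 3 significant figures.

φ = 78.6°

From the circular-orbit relation v² = μ/r at r = 1.10×10^5 km: μ = v²r = (8.46)² × 1.10×10^5 = 7.87288×10^6 km³/s².
Semi-major axis of the transfer orbit: a_t = (1.100×10^5 + 3.020×10^5)/2 = 2.060×10^5 km.
Transfer time t = π√(a_t³/μ) = 1.047×10^5 s.
Target angular speed ω₂ = √(μ/r₂³) = 1.691×10^-5 rad/s.
Angle swept by the target during transfer: ω₂·t = 1.770 rad = 101.4°.
The orbiter traverses 180° on the transfer ellipse, so the target must lead by 180° − 101.4° = 78.6°.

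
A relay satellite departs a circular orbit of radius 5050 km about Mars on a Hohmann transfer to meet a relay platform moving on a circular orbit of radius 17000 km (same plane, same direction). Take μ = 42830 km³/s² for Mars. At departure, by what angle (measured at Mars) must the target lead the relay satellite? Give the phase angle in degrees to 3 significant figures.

φ = 86.0°

The Hohmann ellipse has a_t = (r₁ + r₂)/2 = 11025 km.
Transfer time t = π√(a_t³/μ) = 17573 s.
The target's mean motion on its circular orbit is ω₂ = √(μ/r₂³) = 9.3369×10^-5 rad/s.
Angle swept by the target during transfer: ω₂·t = 1.6408 rad = 94.01°.
The relay satellite traverses 180° on the transfer ellipse, so the target must lead by 180° − 94.01° = 86.0°.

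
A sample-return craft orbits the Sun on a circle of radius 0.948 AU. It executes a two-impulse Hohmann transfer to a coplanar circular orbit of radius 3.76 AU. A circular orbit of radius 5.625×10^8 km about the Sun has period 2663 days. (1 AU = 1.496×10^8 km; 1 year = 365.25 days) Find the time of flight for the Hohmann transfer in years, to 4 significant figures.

t = 1.806 years

From Kepler's third law T² = 4π²r³/μ at r = 5.625×10^8 km, T = 2663 days = 2663 × 86400 s = 2.300832×10^8 s: μ = 4π²r³/T² = 1.32726×10^11 km³/s².
In km: r₁ = 0.948 × 1.496×10^8 = 1.418208×10^8 km; r₂ = 3.76 × 1.496×10^8 = 5.62496×10^8 km.
The Hohmann ellipse has a_t = (r₁ + r₂)/2 = 3.521584×10^8 km.
Half the transfer-orbit period gives t = π√(a_t³/μ) = 5.699×10^7 s.
Converting: 5.699×10^7 s ÷ 3.15576×10^7 s/year (365.25 × 86400) = 1.806 years.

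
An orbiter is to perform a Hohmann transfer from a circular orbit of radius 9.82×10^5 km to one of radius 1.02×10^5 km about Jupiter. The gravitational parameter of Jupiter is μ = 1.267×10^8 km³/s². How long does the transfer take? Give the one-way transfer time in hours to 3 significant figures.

t = 30.9 hours

The Hohmann ellipse has a_t = (r₁ + r₂)/2 = 5.420×10^5 km.
Half the transfer-orbit period gives t = π√(a_t³/μ) = 1.114×10^5 s.
Converting: 1.114×10^5 s ÷ 3600 s/hour = 30.9 hours.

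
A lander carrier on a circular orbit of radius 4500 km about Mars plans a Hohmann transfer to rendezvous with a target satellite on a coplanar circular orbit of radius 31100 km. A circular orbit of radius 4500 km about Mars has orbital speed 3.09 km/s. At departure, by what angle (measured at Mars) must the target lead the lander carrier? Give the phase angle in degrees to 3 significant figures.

From the circular-orbit relation v² = μ/r at r = 4500 km: μ = v²r = (3.09)² × 4500 = 42966.4 km³/s².
Semi-major axis of the transfer orbit: a_t = (4500 + 31100)/2 = 17800 km.
Transfer time t = π√(a_t³/μ) = 35993 s.
The target's mean motion on its circular orbit is ω₂ = √(μ/r₂³) = 3.7794×10^-5 rad/s.
Angle swept by the target during transfer: ω₂·t = 1.3603 rad = 77.94°.
The lander carrier traverses 180° on the transfer ellipse, so the target must lead by 180° − 77.94° = 102°.

φ = 102°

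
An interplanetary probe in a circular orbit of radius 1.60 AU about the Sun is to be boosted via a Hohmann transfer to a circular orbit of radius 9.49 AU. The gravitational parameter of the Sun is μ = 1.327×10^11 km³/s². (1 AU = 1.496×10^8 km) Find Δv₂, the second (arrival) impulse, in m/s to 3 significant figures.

Δv₂ = 4470 m/s

In km: r₁ = 1.60 × 1.496×10^8 = 2.3936×10^8 km; r₂ = 9.49 × 1.496×10^8 = 1.419704×10^9 km.
Semi-major axis of the transfer orbit: a_t = (2.3936×10^8 + 1.419704×10^9)/2 = 8.29532×10^8 km.
On the circular orbit at r = 1.419704×10^9 km, v_c = √(μ/r) = 9.668 km/s.
Transfer-orbit speed at the same r (vis-viva, a = a_t): v_t = √[μ(2/r − 1/a_t)] = 5.193 km/s.
Δv₂ = |v_t − v_c| = |5.193 − 9.668| = 4.475 km/s.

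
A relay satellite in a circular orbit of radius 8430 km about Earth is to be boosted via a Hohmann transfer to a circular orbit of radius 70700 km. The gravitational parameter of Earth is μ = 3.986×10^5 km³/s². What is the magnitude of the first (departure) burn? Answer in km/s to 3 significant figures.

Δv₁ = 2.32 km/s

Transfer-ellipse semi-major axis a_t = (r₁ + r₂)/2 = (8430 + 70700)/2 = 39565 km.
On the circular orbit at r = 8430 km, v_c = √(μ/r) = 6.876 km/s.
Transfer-orbit speed at the same r (vis-viva, a = a_t): v_t = √[μ(2/r − 1/a_t)] = 9.192 km/s.
Δv₁ = |v_t − v_c| = |9.192 − 6.876| = 2.316 km/s.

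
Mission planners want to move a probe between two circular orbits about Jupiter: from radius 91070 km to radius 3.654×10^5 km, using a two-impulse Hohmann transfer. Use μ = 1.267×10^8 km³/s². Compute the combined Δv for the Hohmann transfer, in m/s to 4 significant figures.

Δv = 16750 m/s

Semi-major axis of the transfer orbit: a_t = (91070 + 3.654×10^5)/2 = 2.28235×10^5 km.
At r₁ the circular-orbit speed is v₁ = √(μ/r₁) = 37.29930 km/s.
On the transfer ellipse at r₁, vis-viva equation gives v_p = √[μ(2/r₁ − 1/a_t)] = 47.19476 km/s.
First burn Δv₁ = |v_p − v₁| = 9.895 km/s.
Circular speed at r₂: v₂ = √(μ/r₂) = 18.62104 km/s.
Transfer-orbit speed at r₂: v_a = √[μ(2/r₂ − 1/a_t)] = 11.76253 km/s.
Second burn Δv₂ = |v₂ − v_a| = 6.859 km/s.
Total Δv = Δv₁ + Δv₂ = 16.75 km/s.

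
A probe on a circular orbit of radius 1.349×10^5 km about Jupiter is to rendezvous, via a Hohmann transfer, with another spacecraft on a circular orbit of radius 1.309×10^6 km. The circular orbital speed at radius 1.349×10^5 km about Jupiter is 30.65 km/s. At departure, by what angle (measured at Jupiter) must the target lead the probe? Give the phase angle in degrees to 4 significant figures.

From the circular-orbit relation v² = μ/r at r = 1.349×10^5 km: μ = v²r = (30.65)² × 1.349×10^5 = 1.26728×10^8 km³/s².
The Hohmann ellipse has a_t = (r₁ + r₂)/2 = 7.2195×10^5 km.
The half-period of the transfer ellipse is t = π√(a_t³/μ) = 1.7119×10^5 s.
Target angular speed ω₂ = √(μ/r₂³) = 7.5167×10^-6 rad/s.
Angle swept by the target during transfer: ω₂·t = 1.2868 rad = 73.73°.
The probe traverses 180° on the transfer ellipse, so the target must lead by 180° − 73.73° = 106.3°.

φ = 106.3°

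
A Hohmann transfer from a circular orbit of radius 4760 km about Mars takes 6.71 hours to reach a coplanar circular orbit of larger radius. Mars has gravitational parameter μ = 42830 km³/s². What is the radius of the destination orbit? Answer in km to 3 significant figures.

r₂ = 22500 km

Transfer time t = 6.71 hours = 24156 s, and t = π√(a_t³/μ).
So a_t = (μ t²/π²)^(1/3) = (42830 × (24156)² / π²)^(1/3) = 13630 km.
Since a_t = (r₁ + r₂)/2, r₂ = 2a_t − r₁ = 2×13630 − 4760 = 22500 km.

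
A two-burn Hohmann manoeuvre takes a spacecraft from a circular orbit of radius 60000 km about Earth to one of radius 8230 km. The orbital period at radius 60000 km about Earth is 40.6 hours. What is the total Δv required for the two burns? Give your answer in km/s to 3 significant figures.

Δv = 3.58 km/s

From Kepler's third law T² = 4π²r³/μ at r = 60000 km, T = 40.6 hours = 40.6 × 3600 s = 1.4616×10^5 s: μ = 4π²r³/T² = 3.99169×10^5 km³/s².
The Hohmann ellipse has a_t = (r₁ + r₂)/2 = 34115 km.
At r₁ the circular-orbit speed is v₁ = √(μ/r₁) = 2.579 km/s.
Transfer-orbit speed at r₁ (vis-viva equation): v_a = √[μ(2/r₁ − 1/a_t)] = 1.267 km/s.
First burn Δv₁ = |v_a − v₁| = 1.312 km/s.
At r₂, v₂ = √(μ/r₂) = 6.964 km/s.
Transfer-orbit speed at r₂: v_p = √[μ(2/r₂ − 1/a_t)] = 9.236 km/s.
Second burn Δv₂ = |v₂ − v_p| = 2.272 km/s.
Δv = Δv₁ + Δv₂ = 1.312 + 2.272 = 3.584 km/s.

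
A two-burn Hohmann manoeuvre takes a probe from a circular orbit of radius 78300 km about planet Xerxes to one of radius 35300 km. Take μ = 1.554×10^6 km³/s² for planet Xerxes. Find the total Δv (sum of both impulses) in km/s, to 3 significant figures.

Semi-major axis of the transfer orbit: a_t = (78300 + 35300)/2 = 56800 km.
At r₁ the circular-orbit speed is v₁ = √(μ/r₁) = 4.45497 km/s.
Transfer-orbit speed at r₁ (vis-viva equation): v_a = √[μ(2/r₁ − 1/a_t)] = 3.51203 km/s.
First burn Δv₁ = |v_a − v₁| = 0.9429 km/s.
At r₂, v₂ = √(μ/r₂) = 6.635 km/s.
Transfer-orbit speed at r₂: v_p = √[μ(2/r₂ − 1/a_t)] = 7.790 km/s.
Second burn Δv₂ = |v₂ − v_p| = 1.155 km/s.
Total Δv = Δv₁ + Δv₂ = 2.098 km/s.

Δv = 2.10 km/s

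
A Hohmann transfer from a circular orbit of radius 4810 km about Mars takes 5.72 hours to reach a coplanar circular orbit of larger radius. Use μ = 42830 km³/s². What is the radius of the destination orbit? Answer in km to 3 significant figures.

r₂ = 19700 km

Transfer time t = 5.72 hours = 20592 s, and t = π√(a_t³/μ).
So a_t = (μ t²/π²)^(1/3) = (42830 × (20592)² / π²)^(1/3) = 12254 km.
Since a_t = (r₁ + r₂)/2, r₂ = 2a_t − r₁ = 2×12254 − 4810 = 19698 km.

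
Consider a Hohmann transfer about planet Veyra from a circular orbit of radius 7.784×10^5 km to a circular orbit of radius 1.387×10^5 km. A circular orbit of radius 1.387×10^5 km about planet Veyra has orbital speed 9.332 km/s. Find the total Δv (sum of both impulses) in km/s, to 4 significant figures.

From the circular-orbit relation v² = μ/r at r = 1.387×10^5 km: μ = v²r = (9.332)² × 1.387×10^5 = 1.20789×10^7 km³/s².
Semi-major axis of the transfer orbit: a_t = (7.784×10^5 + 1.387×10^5)/2 = 4.5855×10^5 km.
Circular speed at r₁: v₁ = √(μ/r₁) = √(1.20789×10^7/7.784×10^5) = 3.9392 km/s.
Transfer-orbit speed at r₁ (vis-viva equation): v_a = √[μ(2/r₁ − 1/a_t)] = 2.1665 km/s.
First burn Δv₁ = |v_a − v₁| = 1.7727 km/s.
At r₂, v₂ = √(μ/r₂) = 9.33200 km/s.
Transfer-orbit speed at r₂: v_p = √[μ(2/r₂ − 1/a_t)] = 12.1586 km/s.
Second burn Δv₂ = |v₂ − v_p| = 2.8266 km/s.
Δv = Δv₁ + Δv₂ = 1.7727 + 2.8266 = 4.599 km/s.

Δv = 4.599 km/s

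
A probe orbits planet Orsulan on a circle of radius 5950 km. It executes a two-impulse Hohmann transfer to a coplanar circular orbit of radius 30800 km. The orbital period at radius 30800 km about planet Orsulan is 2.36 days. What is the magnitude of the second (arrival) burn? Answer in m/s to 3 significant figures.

Δv₂ = 409 m/s

From Kepler's third law T² = 4π²r³/μ at r = 30800 km, T = 2.36 days = 2.36 × 86400 s = 2.03904×10^5 s: μ = 4π²r³/T² = 27743.4 km³/s².
Semi-major axis of the transfer orbit: a_t = (5950 + 30800)/2 = 18375 km.
Circular speed at r = 30800 km: v_c = √(μ/r) = 0.9491 km/s.
Vis-viva on the transfer ellipse at r = 30800 km gives v_t = √[μ(2/r − 1/a_t)] = 0.5401 km/s.
Δv₂ = |v_t − v_c| = |0.5401 − 0.9491| = 0.4090 km/s.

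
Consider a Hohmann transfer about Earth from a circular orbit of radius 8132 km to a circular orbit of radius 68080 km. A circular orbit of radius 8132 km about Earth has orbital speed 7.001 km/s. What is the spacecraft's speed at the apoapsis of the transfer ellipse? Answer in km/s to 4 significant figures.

From the circular-orbit relation v² = μ/r at r = 8132 km: μ = v²r = (7.001)² × 8132 = 3.98582×10^5 km³/s².
Semi-major axis of the transfer orbit: a_t = (8132 + 68080)/2 = 38106 km.
The apoapsis of the transfer ellipse is at r = 68080 km.
From the vis-viva equation, v = √[μ(2/r − 1/a_t)] = 1.118 km/s.

v = 1.118 km/s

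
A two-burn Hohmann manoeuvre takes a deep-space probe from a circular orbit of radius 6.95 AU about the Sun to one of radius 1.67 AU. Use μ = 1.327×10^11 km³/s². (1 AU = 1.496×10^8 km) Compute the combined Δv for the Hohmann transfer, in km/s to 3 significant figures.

Δv = 10.5 km/s

In km: r₁ = 6.95 × 1.496×10^8 = 1.03972×10^9 km; r₂ = 1.67 × 1.496×10^8 = 2.49832×10^8 km.
Semi-major axis of the transfer orbit: a_t = (1.03972×10^9 + 2.49832×10^8)/2 = 6.44776×10^8 km.
Circular speed at r₁: v₁ = √(μ/r₁) = √(1.327×10^11/1.03972×10^9) = 11.297 km/s.
Transfer-orbit speed at r₁ (v² = μ(2/r − 1/a)): v_a = √[μ(2/r₁ − 1/a_t)] = 7.0323 km/s.
First burn Δv₁ = |v_a − v₁| = 4.265 km/s.
Circular speed at r₂: v₂ = √(μ/r₂) = 23.047 km/s.
Transfer-orbit speed at r₂: v_p = √[μ(2/r₂ − 1/a_t)] = 29.266 km/s.
Second burn Δv₂ = |v₂ − v_p| = 6.219 km/s.
Total Δv = Δv₁ + Δv₂ = 10.48 km/s.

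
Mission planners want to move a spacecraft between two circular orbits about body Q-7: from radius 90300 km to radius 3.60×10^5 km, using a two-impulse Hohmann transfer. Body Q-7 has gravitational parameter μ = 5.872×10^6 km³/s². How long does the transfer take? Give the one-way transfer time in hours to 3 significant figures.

t = 38.5 hours

The Hohmann ellipse has a_t = (r₁ + r₂)/2 = 2.2515×10^5 km.
Half the transfer-orbit period gives t = π√(a_t³/μ) = 1.385×10^5 s.
Converting: 1.385×10^5 s ÷ 3600 s/hour = 38.5 hours.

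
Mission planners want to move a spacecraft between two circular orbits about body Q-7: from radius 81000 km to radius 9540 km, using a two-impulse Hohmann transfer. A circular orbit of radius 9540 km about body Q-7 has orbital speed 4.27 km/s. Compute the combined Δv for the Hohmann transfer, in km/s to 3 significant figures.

Δv = 2.23 km/s

From the circular-orbit relation v² = μ/r at r = 9540 km: μ = v²r = (4.27)² × 9540 = 1.73942×10^5 km³/s².
The Hohmann ellipse has a_t = (r₁ + r₂)/2 = 45270 km.
At r₁ the circular-orbit speed is v₁ = √(μ/r₁) = 1.46541 km/s.
On the transfer ellipse at r₁, vis-viva gives v_a = √[μ(2/r₁ − 1/a_t)] = 0.672711 km/s.
First burn Δv₁ = |v_a − v₁| = 0.79270 km/s.
At r₂, v₂ = √(μ/r₂) = 4.2700 km/s.
Transfer-orbit speed at r₂: v_p = √[μ(2/r₂ − 1/a_t)] = 5.7117 km/s.
Second burn Δv₂ = |v₂ − v_p| = 1.4417 km/s.
Total Δv = Δv₁ + Δv₂ = 2.234 km/s.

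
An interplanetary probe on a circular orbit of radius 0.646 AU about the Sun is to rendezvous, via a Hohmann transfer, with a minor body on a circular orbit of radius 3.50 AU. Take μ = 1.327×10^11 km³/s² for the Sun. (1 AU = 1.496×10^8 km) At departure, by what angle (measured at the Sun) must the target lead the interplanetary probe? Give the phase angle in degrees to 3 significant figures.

φ = 98.0°

In km: r₁ = 0.646 × 1.496×10^8 = 9.66416×10^7 km; r₂ = 3.50 × 1.496×10^8 = 5.236×10^8 km.
Transfer-ellipse semi-major axis a_t = (r₁ + r₂)/2 = (9.66416×10^7 + 5.236×10^8)/2 = 3.101208×10^8 km.
Transfer time t = π√(a_t³/μ) = 4.710×10^7 s.
The target's mean motion on its circular orbit is ω₂ = √(μ/r₂³) = 3.040×10^-8 rad/s.
Angle swept by the target during transfer: ω₂·t = 1.432 rad = 82.048°.
The interplanetary probe traverses 180° on the transfer ellipse, so the target must lead by 180° − 82.048° = 98.0°.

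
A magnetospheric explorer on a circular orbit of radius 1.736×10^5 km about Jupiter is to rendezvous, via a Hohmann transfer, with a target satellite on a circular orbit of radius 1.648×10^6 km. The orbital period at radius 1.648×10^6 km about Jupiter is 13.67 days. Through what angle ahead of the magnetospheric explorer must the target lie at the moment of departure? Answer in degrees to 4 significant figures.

φ = 106.0°

From Kepler's third law T² = 4π²r³/μ at r = 1.648×10^6 km, T = 13.67 days = 13.67 × 86400 s = 1.181088×10^6 s: μ = 4π²r³/T² = 1.26668×10^8 km³/s².
The Hohmann ellipse has a_t = (r₁ + r₂)/2 = 9.108×10^5 km.
The half-period of the transfer ellipse is t = π√(a_t³/μ) = 2.42634×10^5 s.
Target angular speed ω₂ = √(μ/r₂³) = 5.31983×10^-6 rad/s.
Angle swept by the target during transfer: ω₂·t = 1.2908 rad = 73.96°.
Arrival is 180° from departure on the ellipse, so φ = 180° − 73.96° = 106.0°.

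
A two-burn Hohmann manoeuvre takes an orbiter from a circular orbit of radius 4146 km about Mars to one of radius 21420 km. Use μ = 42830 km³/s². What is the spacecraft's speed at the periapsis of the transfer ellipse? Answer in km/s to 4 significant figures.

Transfer-ellipse semi-major axis a_t = (r₁ + r₂)/2 = (4146 + 21420)/2 = 12783 km.
At periapsis, r = 4146 km.
From the vis-viva equation, v = √[μ(2/r − 1/a_t)] = 4.161 km/s.

v = 4.161 km/s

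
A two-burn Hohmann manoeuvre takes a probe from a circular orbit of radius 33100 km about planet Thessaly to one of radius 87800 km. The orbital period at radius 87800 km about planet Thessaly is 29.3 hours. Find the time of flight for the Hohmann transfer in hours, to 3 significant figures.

From Kepler's third law T² = 4π²r³/μ at r = 87800 km, T = 29.3 hours = 29.3 × 3600 s = 1.0548×10^5 s: μ = 4π²r³/T² = 2.40161×10^6 km³/s².
The Hohmann ellipse has a_t = (r₁ + r₂)/2 = 60450 km.
By Kepler's third law the transfer-orbit period is T = 2π√(a_t³/μ), so t = T/2 = 30130 s.
Converting: 30130 s ÷ 3600 s/hour = 8.37 hours.

t = 8.37 hours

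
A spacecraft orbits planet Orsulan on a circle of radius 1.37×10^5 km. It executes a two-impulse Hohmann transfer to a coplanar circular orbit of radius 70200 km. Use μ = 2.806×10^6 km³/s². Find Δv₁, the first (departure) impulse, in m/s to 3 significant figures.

The Hohmann ellipse has a_t = (r₁ + r₂)/2 = 1.036×10^5 km.
Circular speed at r = 1.370×10^5 km: v_c = √(μ/r) = 4.5257 km/s.
Transfer-orbit speed at the same r (vis-viva, a = a_t): v_t = √[μ(2/r − 1/a_t)] = 3.7254 km/s.
Δv₁ = |v_t − v_c| = |3.7254 − 4.5257| = 0.8003 km/s.

Δv₁ = 800 m/s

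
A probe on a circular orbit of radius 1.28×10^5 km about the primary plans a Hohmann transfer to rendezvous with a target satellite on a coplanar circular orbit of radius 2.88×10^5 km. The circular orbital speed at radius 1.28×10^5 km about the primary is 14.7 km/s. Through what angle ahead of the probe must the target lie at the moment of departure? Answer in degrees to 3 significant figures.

φ = 69.5°

From the circular-orbit relation v² = μ/r at r = 1.28×10^5 km: μ = v²r = (14.7)² × 1.28×10^5 = 2.76595×10^7 km³/s².
The Hohmann ellipse has a_t = (r₁ + r₂)/2 = 2.080×10^5 km.
Transfer time t = π√(a_t³/μ) = 56670 s.
The target's mean motion on its circular orbit is ω₂ = √(μ/r₂³) = 3.403×10^-5 rad/s.
Angle swept by the target during transfer: ω₂·t = 1.928 rad = 110.5°.
The probe traverses 180° on the transfer ellipse, so the target must lead by 180° − 110.5° = 69.5°.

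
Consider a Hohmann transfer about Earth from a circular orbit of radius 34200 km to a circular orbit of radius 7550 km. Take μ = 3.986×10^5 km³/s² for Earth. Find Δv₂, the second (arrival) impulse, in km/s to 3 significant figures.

Δv₂ = 2.03 km/s

Transfer-ellipse semi-major axis a_t = (r₁ + r₂)/2 = (34200 + 7550)/2 = 20875 km.
On the circular orbit at r = 7550 km, v_c = √(μ/r) = 7.266 km/s.
Transfer-orbit speed at the same r (vis-viva, a = a_t): v_t = √[μ(2/r − 1/a_t)] = 9.300 km/s.
Δv₂ = |v_t − v_c| = |9.300 − 7.266| = 2.034 km/s.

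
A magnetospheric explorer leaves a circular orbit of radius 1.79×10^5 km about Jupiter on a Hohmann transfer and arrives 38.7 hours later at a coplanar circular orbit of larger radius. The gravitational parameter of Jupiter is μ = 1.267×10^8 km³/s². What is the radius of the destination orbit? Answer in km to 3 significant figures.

r₂ = 1.08×10^6 km

Transfer time t = 38.7 hours = 1.3932×10^5 s, and t = π√(a_t³/μ).
So a_t = (μ t²/π²)^(1/3) = (1.267×10^8 × (1.3932×10^5)² / π²)^(1/3) = 6.2927×10^5 km.
Since a_t = (r₁ + r₂)/2, r₂ = 2a_t − r₁ = 2×6.2927×10^5 − 1.790×10^5 = 1.07954×10^6 km.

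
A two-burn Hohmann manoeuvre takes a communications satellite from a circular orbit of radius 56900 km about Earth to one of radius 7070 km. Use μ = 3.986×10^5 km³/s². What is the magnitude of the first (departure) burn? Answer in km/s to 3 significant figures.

Δv₁ = 1.40 km/s

The Hohmann ellipse has a_t = (r₁ + r₂)/2 = 31985 km.
Circular speed at r = 56900 km: v_c = √(μ/r) = 2.6467 km/s.
Transfer-orbit speed at the same r (vis-viva, a = a_t): v_t = √[μ(2/r − 1/a_t)] = 1.2444 km/s.
Δv₁ = |v_t − v_c| = |1.2444 − 2.6467| = 1.402 km/s.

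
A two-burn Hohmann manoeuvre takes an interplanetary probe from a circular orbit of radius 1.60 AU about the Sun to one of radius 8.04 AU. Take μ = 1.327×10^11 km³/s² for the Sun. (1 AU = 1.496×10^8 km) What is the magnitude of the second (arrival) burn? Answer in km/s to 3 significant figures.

In km: r₁ = 1.60 × 1.496×10^8 = 2.3936×10^8 km; r₂ = 8.04 × 1.496×10^8 = 1.202784×10^9 km.
Transfer-ellipse semi-major axis a_t = (r₁ + r₂)/2 = (2.3936×10^8 + 1.202784×10^9)/2 = 7.21072×10^8 km.
Circular speed at r = 1.202784×10^9 km: v_c = √(μ/r) = 10.504 km/s.
Transfer-orbit speed at the same r (vis-viva, a = a_t): v_t = √[μ(2/r − 1/a_t)] = 6.0517 km/s.
Δv₂ = |v_t − v_c| = |6.0517 − 10.504| = 4.452 km/s.

Δv₂ = 4.45 km/s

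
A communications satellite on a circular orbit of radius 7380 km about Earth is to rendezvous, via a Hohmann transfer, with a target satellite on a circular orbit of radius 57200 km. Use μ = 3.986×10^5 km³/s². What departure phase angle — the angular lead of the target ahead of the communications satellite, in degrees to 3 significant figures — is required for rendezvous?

φ = 104°

Transfer-ellipse semi-major axis a_t = (r₁ + r₂)/2 = (7380 + 57200)/2 = 32290 km.
The half-period of the transfer ellipse is t = π√(a_t³/μ) = 28872.4 s.
The target's mean motion on its circular orbit is ω₂ = √(μ/r₂³) = 4.61503×10^-5 rad/s.
Angle swept by the target during transfer: ω₂·t = 1.33247 rad = 76.34°.
The communications satellite traverses 180° on the transfer ellipse, so the target must lead by 180° − 76.34° = 104°.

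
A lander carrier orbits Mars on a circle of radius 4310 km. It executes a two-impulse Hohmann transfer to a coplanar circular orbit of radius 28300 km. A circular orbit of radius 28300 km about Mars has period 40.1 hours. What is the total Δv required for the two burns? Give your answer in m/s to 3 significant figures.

From Kepler's third law T² = 4π²r³/μ at r = 28300 km, T = 40.1 hours = 40.1 × 3600 s = 1.4436×10^5 s: μ = 4π²r³/T² = 42936.4 km³/s².
Semi-major axis of the transfer orbit: a_t = (4310 + 28300)/2 = 16305 km.
Circular speed at r₁: v₁ = √(μ/r₁) = √(42936.4/4310) = 3.1563 km/s.
Transfer-orbit speed at r₁ (vis-viva): v_p = √[μ(2/r₁ − 1/a_t)] = 4.1582 km/s.
First burn Δv₁ = |v_p − v₁| = 1.0019 km/s.
At r₂, v₂ = √(μ/r₂) = 1.23174 km/s.
Transfer-orbit speed at r₂: v_a = √[μ(2/r₂ − 1/a_t)] = 0.633283 km/s.
Second burn Δv₂ = |v₂ − v_a| = 0.59846 km/s.
Total Δv = Δv₁ + Δv₂ = 1.600 km/s.

Δv = 1600 m/s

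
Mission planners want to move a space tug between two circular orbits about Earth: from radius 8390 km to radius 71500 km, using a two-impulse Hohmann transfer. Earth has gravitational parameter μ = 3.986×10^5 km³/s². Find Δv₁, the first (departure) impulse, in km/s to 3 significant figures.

Δv₁ = 2.33 km/s

Transfer-ellipse semi-major axis a_t = (r₁ + r₂)/2 = (8390 + 71500)/2 = 39945 km.
Circular speed at r = 8390 km: v_c = √(μ/r) = 6.893 km/s.
Transfer-orbit speed at the same r (vis-viva, a = a_t): v_t = √[μ(2/r − 1/a_t)] = 9.222 km/s.
Δv₁ = |v_t − v_c| = |9.222 − 6.893| = 2.329 km/s.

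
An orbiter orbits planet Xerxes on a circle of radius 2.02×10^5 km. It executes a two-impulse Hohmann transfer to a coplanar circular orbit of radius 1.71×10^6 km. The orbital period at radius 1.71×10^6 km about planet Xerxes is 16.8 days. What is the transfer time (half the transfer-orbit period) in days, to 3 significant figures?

From Kepler's third law T² = 4π²r³/μ at r = 1.71×10^6 km, T = 16.8 days = 16.8 × 86400 s = 1.45152×10^6 s: μ = 4π²r³/T² = 9.36919×10^7 km³/s².
Semi-major axis of the transfer orbit: a_t = (2.020×10^5 + 1.710×10^6)/2 = 9.560×10^5 km.
By Kepler's third law the transfer-orbit period is T = 2π√(a_t³/μ), so t = T/2 = 3.034×10^5 s.
Converting: 3.034×10^5 s ÷ 86400 s/day = 3.51 days.

t = 3.51 days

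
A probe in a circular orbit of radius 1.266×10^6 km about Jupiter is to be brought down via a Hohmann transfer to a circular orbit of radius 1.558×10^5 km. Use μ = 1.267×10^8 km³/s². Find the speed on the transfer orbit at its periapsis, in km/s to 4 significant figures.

Transfer-ellipse semi-major axis a_t = (r₁ + r₂)/2 = (1.266×10^6 + 1.558×10^5)/2 = 7.109×10^5 km.
The periapsis of the transfer ellipse is at r = 1.558×10^5 km.
Applying v² = μ(2/r − 1/a_t): v = 38.06 km/s.

v = 38.06 km/s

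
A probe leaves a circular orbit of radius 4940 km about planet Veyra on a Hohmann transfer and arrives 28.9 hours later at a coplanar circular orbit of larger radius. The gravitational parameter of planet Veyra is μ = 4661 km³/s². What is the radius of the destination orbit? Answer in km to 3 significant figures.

Transfer time t = 28.9 hours = 1.0404×10^5 s, and t = π√(a_t³/μ).
So a_t = (μ t²/π²)^(1/3) = (4661 × (1.0404×10^5)² / π²)^(1/3) = 17226 km.
Since a_t = (r₁ + r₂)/2, r₂ = 2a_t − r₁ = 2×17226 − 4940 = 29512 km.

r₂ = 29500 km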